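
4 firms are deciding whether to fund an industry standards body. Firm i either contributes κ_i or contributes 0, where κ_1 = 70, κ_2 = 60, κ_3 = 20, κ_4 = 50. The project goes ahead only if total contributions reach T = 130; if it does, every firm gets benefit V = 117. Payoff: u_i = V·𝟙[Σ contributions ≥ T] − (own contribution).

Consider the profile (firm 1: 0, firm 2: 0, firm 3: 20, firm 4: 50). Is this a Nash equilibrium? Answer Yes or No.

Total = 70 < 130: not provided.
Firm 1 (pledges 0, payoff 0): pledging 70 → total 140, payoff 47. Profitable deviation.

No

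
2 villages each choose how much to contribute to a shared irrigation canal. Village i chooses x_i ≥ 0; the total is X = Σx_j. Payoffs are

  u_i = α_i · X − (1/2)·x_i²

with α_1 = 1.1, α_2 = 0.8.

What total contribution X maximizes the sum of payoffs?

Planner FOC: ∂(Σu_j)/∂x_i = (Σα_j) − x_i = 0, so x_i^SO = Σα_j = 1.9 for every i; X^SO = 3.8.

3.8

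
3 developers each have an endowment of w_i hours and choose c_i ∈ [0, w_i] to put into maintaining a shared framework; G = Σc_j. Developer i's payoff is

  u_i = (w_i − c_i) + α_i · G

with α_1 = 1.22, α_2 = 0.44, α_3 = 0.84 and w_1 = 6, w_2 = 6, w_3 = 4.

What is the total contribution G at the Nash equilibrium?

6

∂u_i/∂c_i = α_i − 1, so developer i contributes w_i if α_i > 1, else 0.
α_i > 1 for i ∈ {1}; NE contributions (6, 0, 0), G = 6.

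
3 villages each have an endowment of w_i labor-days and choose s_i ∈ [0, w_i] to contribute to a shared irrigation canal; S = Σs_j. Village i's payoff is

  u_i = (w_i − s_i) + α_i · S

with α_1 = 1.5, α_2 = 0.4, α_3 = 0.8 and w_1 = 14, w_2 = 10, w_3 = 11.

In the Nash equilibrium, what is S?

14

∂u_i/∂s_i = α_i − 1, so village i contributes w_i if α_i > 1, else 0.
α_i > 1 for i ∈ {1}; NE contributions (14, 0, 0), S = 14.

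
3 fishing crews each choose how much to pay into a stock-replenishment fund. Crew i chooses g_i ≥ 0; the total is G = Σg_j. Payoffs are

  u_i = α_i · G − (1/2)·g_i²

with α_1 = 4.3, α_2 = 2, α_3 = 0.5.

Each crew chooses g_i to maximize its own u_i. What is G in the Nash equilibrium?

6.8

Crew i's FOC: ∂u_i/∂g_i = α_i − g_i = 0, so g_i* = α_i.
NE contributions = (4.3, 2, 0.5); G = 6.8.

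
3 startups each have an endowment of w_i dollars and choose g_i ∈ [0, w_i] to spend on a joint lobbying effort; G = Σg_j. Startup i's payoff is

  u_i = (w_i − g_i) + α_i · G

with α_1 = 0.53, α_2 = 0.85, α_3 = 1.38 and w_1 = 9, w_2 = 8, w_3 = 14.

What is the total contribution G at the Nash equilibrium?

14

∂u_i/∂g_i = α_i − 1, so startup i contributes w_i if α_i > 1, else 0.
α_i > 1 for i ∈ {3}; NE contributions (0, 0, 14), G = 14.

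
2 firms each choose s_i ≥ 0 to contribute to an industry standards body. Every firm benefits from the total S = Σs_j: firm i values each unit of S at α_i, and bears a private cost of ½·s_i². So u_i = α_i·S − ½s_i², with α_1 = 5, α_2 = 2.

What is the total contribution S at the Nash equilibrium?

Firm i's FOC: ∂u_i/∂s_i = α_i − s_i = 0, so s_i* = α_i.
NE contributions = (5, 2); S = 7.

7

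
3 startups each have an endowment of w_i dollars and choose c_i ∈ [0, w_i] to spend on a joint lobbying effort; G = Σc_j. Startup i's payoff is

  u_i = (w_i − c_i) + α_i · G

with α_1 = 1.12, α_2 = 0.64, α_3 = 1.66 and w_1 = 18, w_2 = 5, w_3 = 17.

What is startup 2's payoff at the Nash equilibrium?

27.4

∂u_i/∂c_i = α_i − 1, so startup i contributes w_i if α_i > 1, else 0.
α_i > 1 for i ∈ {1, 3}; NE contributions (18, 0, 17), G = 35.
u_2 = (5 − 0) + 0.64·35 = 27.4.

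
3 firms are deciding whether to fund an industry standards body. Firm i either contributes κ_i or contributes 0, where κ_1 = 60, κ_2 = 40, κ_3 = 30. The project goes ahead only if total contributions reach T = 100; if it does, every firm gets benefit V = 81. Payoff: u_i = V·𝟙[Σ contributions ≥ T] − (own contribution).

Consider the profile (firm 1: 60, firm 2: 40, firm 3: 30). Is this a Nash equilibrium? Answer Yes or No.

Total = 130 ≥ 100: provided.
Firm 1 (pledges 60, payoff 21): dropping to 0 → total 70, payoff 0. No gain.
Firm 2 (pledges 40, payoff 41): dropping to 0 → total 90, payoff 0. No gain.
Firm 3 (pledges 30, payoff 51): dropping to 0 → total 100, payoff 81. Profitable deviation.

No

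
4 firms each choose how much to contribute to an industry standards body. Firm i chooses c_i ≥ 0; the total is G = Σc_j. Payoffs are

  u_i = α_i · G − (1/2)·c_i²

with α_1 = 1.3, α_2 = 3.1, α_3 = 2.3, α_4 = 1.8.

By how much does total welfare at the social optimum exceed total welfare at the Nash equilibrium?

82.165

Firm i's FOC: ∂u_i/∂c_i = α_i − c_i = 0, so c_i* = α_i.
NE contributions = (1.3, 3.1, 2.3, 1.8); G = 8.5.
W^NE = (Σα)·G − ½Σα_i² = 8.5² − ½·19.83 = 62.335.
Planner sets c_i = Σα_j = 8.5 for every i, so G^SO = 4·8.5 = 34.
W^SO = (Σα)·G^SO − ½·4·(Σα)² = (4/2)·8.5² = 144.5.
Deadweight loss = W^SO − W^NE = 82.165.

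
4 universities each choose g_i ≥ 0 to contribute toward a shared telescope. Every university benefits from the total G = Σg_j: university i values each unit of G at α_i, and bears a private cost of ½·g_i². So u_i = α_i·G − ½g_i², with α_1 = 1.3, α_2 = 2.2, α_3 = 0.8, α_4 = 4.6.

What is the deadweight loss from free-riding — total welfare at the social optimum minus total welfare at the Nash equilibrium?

93.375

University i's FOC: ∂u_i/∂g_i = α_i − g_i = 0, so g_i* = α_i.
NE contributions = (1.3, 2.2, 0.8, 4.6); G = 8.9.
W^NE = (Σα)·G − ½Σα_i² = 8.9² − ½·28.33 = 65.045.
Planner sets g_i = Σα_j = 8.9 for every i, so G^SO = 4·8.9 = 35.6.
W^SO = (Σα)·G^SO − ½·4·(Σα)² = (4/2)·8.9² = 158.42.
Deadweight loss = W^SO − W^NE = 93.375.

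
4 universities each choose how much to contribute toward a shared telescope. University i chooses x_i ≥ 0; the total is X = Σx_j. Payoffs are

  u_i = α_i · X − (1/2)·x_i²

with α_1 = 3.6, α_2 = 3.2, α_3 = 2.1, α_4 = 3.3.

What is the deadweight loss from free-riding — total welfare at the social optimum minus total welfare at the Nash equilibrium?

168.09

University i's FOC: ∂u_i/∂x_i = α_i − x_i = 0, so x_i* = α_i.
NE contributions = (3.6, 3.2, 2.1, 3.3); X = 12.2.
W^NE = (Σα)·X − ½Σα_i² = 12.2² − ½·38.5 = 129.59.
Planner sets x_i = Σα_j = 12.2 for every i, so X^SO = 4·12.2 = 48.8.
W^SO = (Σα)·X^SO − ½·4·(Σα)² = (4/2)·12.2² = 297.68.
Deadweight loss = W^SO − W^NE = 168.09.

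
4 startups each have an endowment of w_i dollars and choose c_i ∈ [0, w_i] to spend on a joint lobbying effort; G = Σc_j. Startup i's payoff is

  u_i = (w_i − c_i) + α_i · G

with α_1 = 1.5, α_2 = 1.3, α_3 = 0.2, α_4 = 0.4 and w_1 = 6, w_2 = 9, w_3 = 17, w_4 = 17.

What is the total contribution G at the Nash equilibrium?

15

∂u_i/∂c_i = α_i − 1, so startup i contributes w_i if α_i > 1, else 0.
α_i > 1 for i ∈ {1, 2}; NE contributions (6, 9, 0, 0), G = 15.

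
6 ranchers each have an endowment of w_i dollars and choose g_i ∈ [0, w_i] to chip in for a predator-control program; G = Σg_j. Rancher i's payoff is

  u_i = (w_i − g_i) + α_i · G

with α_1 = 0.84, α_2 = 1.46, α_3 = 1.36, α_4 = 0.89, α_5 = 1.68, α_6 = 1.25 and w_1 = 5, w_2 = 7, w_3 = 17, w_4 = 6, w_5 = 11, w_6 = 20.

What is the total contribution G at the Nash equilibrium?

∂u_i/∂g_i = α_i − 1, so rancher i contributes w_i if α_i > 1, else 0.
α_i > 1 for i ∈ {2, 3, 5, 6}; NE contributions (0, 7, 17, 0, 11, 20), G = 55.

55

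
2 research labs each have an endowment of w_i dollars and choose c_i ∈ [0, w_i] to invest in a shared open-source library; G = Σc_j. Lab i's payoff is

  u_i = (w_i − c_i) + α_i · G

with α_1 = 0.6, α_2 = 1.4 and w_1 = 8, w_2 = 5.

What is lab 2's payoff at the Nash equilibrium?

∂u_i/∂c_i = α_i − 1, so lab i contributes w_i if α_i > 1, else 0.
α_i > 1 for i ∈ {2}; NE contributions (0, 5), G = 5.
u_2 = (5 − 5) + 1.4·5 = 7.

7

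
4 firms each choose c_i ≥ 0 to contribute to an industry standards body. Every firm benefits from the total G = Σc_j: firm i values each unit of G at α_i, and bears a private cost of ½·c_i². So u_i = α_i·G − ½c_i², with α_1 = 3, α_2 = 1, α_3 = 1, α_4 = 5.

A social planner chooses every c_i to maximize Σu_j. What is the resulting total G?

40

Planner FOC: ∂(Σu_j)/∂c_i = (Σα_j) − c_i = 0, so c_i^SO = Σα_j = 10 for every i; G^SO = 40.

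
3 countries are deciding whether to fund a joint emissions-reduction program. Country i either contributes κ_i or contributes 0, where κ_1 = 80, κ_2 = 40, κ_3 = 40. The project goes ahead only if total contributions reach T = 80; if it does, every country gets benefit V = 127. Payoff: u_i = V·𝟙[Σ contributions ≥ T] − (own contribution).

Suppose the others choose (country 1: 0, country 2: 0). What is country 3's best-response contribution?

0

Others' total = 0. Even contributing 40 gives 40 < 80: no benefit either way.
Best response: 0.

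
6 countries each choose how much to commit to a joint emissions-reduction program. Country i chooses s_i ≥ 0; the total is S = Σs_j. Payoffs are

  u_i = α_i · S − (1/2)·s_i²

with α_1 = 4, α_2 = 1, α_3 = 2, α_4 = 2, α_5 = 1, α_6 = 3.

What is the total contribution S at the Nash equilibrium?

13

Country i's FOC: ∂u_i/∂s_i = α_i − s_i = 0, so s_i* = α_i.
NE contributions = (4, 1, 2, 2, 1, 3); S = 13.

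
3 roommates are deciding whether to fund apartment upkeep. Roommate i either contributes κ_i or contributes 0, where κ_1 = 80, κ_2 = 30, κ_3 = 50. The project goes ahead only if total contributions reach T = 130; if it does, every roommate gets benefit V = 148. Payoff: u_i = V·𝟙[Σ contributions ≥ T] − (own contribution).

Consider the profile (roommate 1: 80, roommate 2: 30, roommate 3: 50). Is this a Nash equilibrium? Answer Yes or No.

No

Total = 160 ≥ 130: provided.
Roommate 1 (pledges 80, payoff 68): dropping to 0 → total 80, payoff 0. No gain.
Roommate 2 (pledges 30, payoff 118): dropping to 0 → total 130, payoff 148. Profitable deviation.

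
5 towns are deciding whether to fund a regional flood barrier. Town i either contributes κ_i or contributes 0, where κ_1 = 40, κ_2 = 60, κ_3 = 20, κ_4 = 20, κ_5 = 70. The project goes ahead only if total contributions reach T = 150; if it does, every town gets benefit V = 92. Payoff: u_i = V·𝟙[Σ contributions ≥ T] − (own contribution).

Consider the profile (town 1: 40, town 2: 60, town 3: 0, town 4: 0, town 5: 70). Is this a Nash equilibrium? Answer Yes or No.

Total = 170 ≥ 150: provided.
Town 1 (pledges 40, payoff 52): dropping to 0 → total 130, payoff 0. No gain.
Town 2 (pledges 60, payoff 32): dropping to 0 → total 110, payoff 0. No gain.
Town 3 (pledges 0, payoff 92): pledging 20 → total 190, payoff 72. No gain.
Town 4 (pledges 0, payoff 92): pledging 20 → total 190, payoff 72. No gain.
Town 5 (pledges 70, payoff 22): dropping to 0 → total 100, payoff 0. No gain.

Yes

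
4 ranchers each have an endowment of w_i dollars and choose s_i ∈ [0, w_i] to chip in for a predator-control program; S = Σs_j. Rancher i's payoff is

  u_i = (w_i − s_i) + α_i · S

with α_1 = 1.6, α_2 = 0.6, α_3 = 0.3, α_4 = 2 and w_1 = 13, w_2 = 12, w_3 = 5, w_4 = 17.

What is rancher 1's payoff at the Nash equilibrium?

48

∂u_i/∂s_i = α_i − 1, so rancher i contributes w_i if α_i > 1, else 0.
α_i > 1 for i ∈ {1, 4}; NE contributions (13, 0, 0, 17), S = 30.
u_1 = (13 − 13) + 1.6·30 = 48.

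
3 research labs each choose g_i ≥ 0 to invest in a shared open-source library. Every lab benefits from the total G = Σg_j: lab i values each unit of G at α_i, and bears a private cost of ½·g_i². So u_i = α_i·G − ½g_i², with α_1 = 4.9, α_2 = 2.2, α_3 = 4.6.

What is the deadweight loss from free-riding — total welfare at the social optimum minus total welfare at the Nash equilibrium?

Lab i's FOC: ∂u_i/∂g_i = α_i − g_i = 0, so g_i* = α_i.
NE contributions = (4.9, 2.2, 4.6); G = 11.7.
W^NE = (Σα)·G − ½Σα_i² = 11.7² − ½·50.01 = 111.885.
Planner sets g_i = Σα_j = 11.7 for every i, so G^SO = 3·11.7 = 35.1.
W^SO = (Σα)·G^SO − ½·3·(Σα)² = (3/2)·11.7² = 205.335.
Deadweight loss = W^SO − W^NE = 93.45.

93.45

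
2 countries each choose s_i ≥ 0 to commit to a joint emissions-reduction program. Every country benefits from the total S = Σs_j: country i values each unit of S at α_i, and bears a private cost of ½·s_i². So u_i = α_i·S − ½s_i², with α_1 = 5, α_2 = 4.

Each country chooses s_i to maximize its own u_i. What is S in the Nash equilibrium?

Country i's FOC: ∂u_i/∂s_i = α_i − s_i = 0, so s_i* = α_i.
NE contributions = (5, 4); S = 9.

9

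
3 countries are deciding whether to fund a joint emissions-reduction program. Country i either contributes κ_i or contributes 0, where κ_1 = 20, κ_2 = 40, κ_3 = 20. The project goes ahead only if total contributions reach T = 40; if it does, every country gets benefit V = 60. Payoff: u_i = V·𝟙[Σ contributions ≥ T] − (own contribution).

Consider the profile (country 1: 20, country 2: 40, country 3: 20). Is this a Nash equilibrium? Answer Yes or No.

No

Total = 80 ≥ 40: provided.
Country 1 (pledges 20, payoff 40): dropping to 0 → total 60, payoff 60. Profitable deviation.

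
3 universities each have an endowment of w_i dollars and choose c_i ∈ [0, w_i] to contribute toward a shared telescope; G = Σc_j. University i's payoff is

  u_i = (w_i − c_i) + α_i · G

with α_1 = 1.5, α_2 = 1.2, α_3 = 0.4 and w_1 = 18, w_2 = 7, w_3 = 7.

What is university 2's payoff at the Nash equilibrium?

∂u_i/∂c_i = α_i − 1, so university i contributes w_i if α_i > 1, else 0.
α_i > 1 for i ∈ {1, 2}; NE contributions (18, 7, 0), G = 25.
u_2 = (7 − 7) + 1.2·25 = 30.

30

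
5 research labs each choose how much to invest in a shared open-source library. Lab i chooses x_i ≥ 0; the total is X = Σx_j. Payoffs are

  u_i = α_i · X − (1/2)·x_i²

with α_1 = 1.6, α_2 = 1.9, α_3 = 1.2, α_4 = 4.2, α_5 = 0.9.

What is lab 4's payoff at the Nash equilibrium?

Lab i's FOC: ∂u_i/∂x_i = α_i − x_i = 0, so x_i* = α_i.
NE contributions = (1.6, 1.9, 1.2, 4.2, 0.9); X = 9.8.
u_4 = α_4·X − ½·(x_4)² = 4.2·9.8 − ½·4.2² = 32.34.

32.34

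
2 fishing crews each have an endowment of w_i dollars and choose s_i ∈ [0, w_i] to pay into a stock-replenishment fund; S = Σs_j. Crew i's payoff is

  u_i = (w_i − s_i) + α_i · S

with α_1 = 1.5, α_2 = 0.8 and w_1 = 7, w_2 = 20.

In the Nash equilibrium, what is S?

∂u_i/∂s_i = α_i − 1, so crew i contributes w_i if α_i > 1, else 0.
α_i > 1 for i ∈ {1}; NE contributions (7, 0), S = 7.

7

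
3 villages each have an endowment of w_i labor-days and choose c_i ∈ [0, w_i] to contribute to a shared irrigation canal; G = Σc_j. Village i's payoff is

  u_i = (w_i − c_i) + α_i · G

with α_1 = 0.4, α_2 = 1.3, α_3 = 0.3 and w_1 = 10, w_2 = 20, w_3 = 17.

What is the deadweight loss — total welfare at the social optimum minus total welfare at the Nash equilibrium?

27

∂u_i/∂c_i = α_i − 1, so village i contributes w_i if α_i > 1, else 0.
α_i > 1 for i ∈ {2}; NE contributions (0, 20, 0), G = 20.
W^NE = Σw_i − G^NE + (Σα_i)·G^NE = 47 + 1·20 = 67.
Planner: ∂(Σu_j)/∂c_i = Σα_j − 1 = 1 > 0, so everyone contributes w_i; G^SO = 47, W^SO = 47 + 1·47 = 94.
Deadweight loss = 27.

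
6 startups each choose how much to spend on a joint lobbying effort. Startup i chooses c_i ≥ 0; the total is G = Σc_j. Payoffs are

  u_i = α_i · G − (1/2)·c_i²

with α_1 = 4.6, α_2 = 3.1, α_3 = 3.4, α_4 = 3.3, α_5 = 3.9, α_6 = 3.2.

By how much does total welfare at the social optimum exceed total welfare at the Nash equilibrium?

Startup i's FOC: ∂u_i/∂c_i = α_i − c_i = 0, so c_i* = α_i.
NE contributions = (4.6, 3.1, 3.4, 3.3, 3.9, 3.2); G = 21.5.
W^NE = (Σα)·G − ½Σα_i² = 21.5² − ½·78.67 = 422.915.
Planner sets c_i = Σα_j = 21.5 for every i, so G^SO = 6·21.5 = 129.
W^SO = (Σα)·G^SO − ½·6·(Σα)² = (6/2)·21.5² = 1386.75.
Deadweight loss = W^SO − W^NE = 963.835.

963.835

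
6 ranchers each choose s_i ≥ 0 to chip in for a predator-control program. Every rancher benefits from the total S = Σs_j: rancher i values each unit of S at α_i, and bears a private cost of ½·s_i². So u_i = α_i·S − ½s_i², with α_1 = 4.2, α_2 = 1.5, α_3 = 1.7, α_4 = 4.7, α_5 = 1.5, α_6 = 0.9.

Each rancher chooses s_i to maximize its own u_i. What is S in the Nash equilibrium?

14.5

Rancher i's FOC: ∂u_i/∂s_i = α_i − s_i = 0, so s_i* = α_i.
NE contributions = (4.2, 1.5, 1.7, 4.7, 1.5, 0.9); S = 14.5.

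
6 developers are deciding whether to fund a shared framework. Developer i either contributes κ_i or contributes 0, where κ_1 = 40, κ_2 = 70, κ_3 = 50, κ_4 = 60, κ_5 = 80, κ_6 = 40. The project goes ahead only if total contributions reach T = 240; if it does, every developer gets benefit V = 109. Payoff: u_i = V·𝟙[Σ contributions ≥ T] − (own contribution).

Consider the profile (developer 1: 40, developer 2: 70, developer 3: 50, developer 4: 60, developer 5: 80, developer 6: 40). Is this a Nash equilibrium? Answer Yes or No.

No

Total = 340 ≥ 240: provided.
Developer 1 (pledges 40, payoff 69): dropping to 0 → total 300, payoff 109. Profitable deviation.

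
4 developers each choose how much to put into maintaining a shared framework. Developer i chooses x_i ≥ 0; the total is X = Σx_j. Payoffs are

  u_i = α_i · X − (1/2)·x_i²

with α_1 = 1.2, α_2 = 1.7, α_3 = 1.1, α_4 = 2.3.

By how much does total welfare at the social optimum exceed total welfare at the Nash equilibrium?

45.105

Developer i's FOC: ∂u_i/∂x_i = α_i − x_i = 0, so x_i* = α_i.
NE contributions = (1.2, 1.7, 1.1, 2.3); X = 6.3.
W^NE = (Σα)·X − ½Σα_i² = 6.3² − ½·10.83 = 34.275.
Planner sets x_i = Σα_j = 6.3 for every i, so X^SO = 4·6.3 = 25.2.
W^SO = (Σα)·X^SO − ½·4·(Σα)² = (4/2)·6.3² = 79.38.
Deadweight loss = W^SO − W^NE = 45.105.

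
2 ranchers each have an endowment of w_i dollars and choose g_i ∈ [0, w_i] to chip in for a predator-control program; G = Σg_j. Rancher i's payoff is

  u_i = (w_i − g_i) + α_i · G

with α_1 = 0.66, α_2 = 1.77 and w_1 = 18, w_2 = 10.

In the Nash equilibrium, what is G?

10

∂u_i/∂g_i = α_i − 1, so rancher i contributes w_i if α_i > 1, else 0.
α_i > 1 for i ∈ {2}; NE contributions (0, 10), G = 10.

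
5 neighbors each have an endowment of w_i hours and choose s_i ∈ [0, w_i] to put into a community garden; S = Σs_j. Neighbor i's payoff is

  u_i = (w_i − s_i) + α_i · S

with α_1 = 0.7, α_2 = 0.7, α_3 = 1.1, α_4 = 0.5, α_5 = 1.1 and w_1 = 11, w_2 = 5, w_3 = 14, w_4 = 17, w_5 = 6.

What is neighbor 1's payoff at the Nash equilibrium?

∂u_i/∂s_i = α_i − 1, so neighbor i contributes w_i if α_i > 1, else 0.
α_i > 1 for i ∈ {3, 5}; NE contributions (0, 0, 14, 0, 6), S = 20.
u_1 = (11 − 0) + 0.7·20 = 25.

25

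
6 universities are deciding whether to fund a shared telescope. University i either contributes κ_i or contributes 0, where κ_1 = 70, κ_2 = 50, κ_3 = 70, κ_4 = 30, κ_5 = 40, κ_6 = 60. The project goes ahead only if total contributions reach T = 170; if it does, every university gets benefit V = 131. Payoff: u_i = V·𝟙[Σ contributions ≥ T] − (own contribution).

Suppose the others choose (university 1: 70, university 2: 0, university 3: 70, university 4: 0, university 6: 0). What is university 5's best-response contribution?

40

Others' total = 140. Contributing 40 brings total to 180 ≥ 170: gain V − κ_5 = 91.
Best response: 40.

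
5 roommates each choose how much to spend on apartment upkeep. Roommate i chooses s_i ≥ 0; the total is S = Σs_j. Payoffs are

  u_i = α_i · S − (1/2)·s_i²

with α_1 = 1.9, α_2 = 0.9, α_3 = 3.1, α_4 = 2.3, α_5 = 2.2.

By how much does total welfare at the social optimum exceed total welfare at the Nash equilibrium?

Roommate i's FOC: ∂u_i/∂s_i = α_i − s_i = 0, so s_i* = α_i.
NE contributions = (1.9, 0.9, 3.1, 2.3, 2.2); S = 10.4.
W^NE = (Σα)·S − ½Σα_i² = 10.4² − ½·24.16 = 96.08.
Planner sets s_i = Σα_j = 10.4 for every i, so S^SO = 5·10.4 = 52.
W^SO = (Σα)·S^SO − ½·5·(Σα)² = (5/2)·10.4² = 270.4.
Deadweight loss = W^SO − W^NE = 174.32.

174.32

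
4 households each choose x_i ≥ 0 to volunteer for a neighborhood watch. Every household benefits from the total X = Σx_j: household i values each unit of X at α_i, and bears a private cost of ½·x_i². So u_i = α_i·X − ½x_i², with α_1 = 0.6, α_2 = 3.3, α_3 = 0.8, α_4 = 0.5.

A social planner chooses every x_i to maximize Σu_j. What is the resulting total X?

Planner FOC: ∂(Σu_j)/∂x_i = (Σα_j) − x_i = 0, so x_i^SO = Σα_j = 5.2 for every i; X^SO = 20.8.

20.8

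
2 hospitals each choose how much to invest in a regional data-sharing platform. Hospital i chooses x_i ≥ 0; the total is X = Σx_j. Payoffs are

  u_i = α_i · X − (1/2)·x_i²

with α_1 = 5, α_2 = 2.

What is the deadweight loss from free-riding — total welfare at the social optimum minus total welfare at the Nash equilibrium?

14.5

Hospital i's FOC: ∂u_i/∂x_i = α_i − x_i = 0, so x_i* = α_i.
NE contributions = (5, 2); X = 7.
W^NE = (Σα)·X − ½Σα_i² = 7² − ½·29 = 34.5.
Planner sets x_i = Σα_j = 7 for every i, so X^SO = 2·7 = 14.
W^SO = (Σα)·X^SO − ½·2·(Σα)² = (2/2)·7² = 49.
Deadweight loss = W^SO − W^NE = 14.5.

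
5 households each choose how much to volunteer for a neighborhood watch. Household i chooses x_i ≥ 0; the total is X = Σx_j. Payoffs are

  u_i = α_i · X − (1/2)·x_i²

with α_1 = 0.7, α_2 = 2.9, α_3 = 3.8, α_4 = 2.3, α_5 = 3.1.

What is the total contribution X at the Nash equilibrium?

12.8

Household i's FOC: ∂u_i/∂x_i = α_i − x_i = 0, so x_i* = α_i.
NE contributions = (0.7, 2.9, 3.8, 2.3, 3.1); X = 12.8.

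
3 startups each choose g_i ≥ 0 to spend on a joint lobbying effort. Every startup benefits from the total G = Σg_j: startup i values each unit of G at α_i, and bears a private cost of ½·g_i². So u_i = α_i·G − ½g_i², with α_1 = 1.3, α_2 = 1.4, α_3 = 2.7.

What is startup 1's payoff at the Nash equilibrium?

Startup i's FOC: ∂u_i/∂g_i = α_i − g_i = 0, so g_i* = α_i.
NE contributions = (1.3, 1.4, 2.7); G = 5.4.
u_1 = α_1·G − ½·(g_1)² = 1.3·5.4 − ½·1.3² = 6.175.

6.175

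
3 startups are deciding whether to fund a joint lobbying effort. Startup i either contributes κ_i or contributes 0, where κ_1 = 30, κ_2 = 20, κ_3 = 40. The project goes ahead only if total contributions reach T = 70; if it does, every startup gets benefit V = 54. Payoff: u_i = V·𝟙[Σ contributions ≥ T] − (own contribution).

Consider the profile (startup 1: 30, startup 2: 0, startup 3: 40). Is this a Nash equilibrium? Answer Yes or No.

Yes

Total = 70 ≥ 70: provided.
Startup 1 (pledges 30, payoff 24): dropping to 0 → total 40, payoff 0. No gain.
Startup 2 (pledges 0, payoff 54): pledging 20 → total 90, payoff 34. No gain.
Startup 3 (pledges 40, payoff 14): dropping to 0 → total 30, payoff 0. No gain.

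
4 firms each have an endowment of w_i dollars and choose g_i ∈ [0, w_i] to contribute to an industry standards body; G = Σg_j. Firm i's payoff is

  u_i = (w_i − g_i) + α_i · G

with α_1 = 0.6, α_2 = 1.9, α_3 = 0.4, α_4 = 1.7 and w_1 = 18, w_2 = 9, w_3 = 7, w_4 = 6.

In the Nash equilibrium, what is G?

15

∂u_i/∂g_i = α_i − 1, so firm i contributes w_i if α_i > 1, else 0.
α_i > 1 for i ∈ {2, 4}; NE contributions (0, 9, 0, 6), G = 15.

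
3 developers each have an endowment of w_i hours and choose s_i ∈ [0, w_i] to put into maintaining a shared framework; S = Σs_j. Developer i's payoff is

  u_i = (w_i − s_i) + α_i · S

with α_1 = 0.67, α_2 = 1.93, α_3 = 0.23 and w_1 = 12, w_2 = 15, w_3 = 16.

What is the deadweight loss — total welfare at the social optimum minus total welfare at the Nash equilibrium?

∂u_i/∂s_i = α_i − 1, so developer i contributes w_i if α_i > 1, else 0.
α_i > 1 for i ∈ {2}; NE contributions (0, 15, 0), S = 15.
W^NE = Σw_i − S^NE + (Σα_i)·S^NE = 43 + 1.83·15 = 70.45.
Planner: ∂(Σu_j)/∂s_i = Σα_j − 1 = 1.83 > 0, so everyone contributes w_i; S^SO = 43, W^SO = 43 + 1.83·43 = 121.69.
Deadweight loss = 51.24.

51.24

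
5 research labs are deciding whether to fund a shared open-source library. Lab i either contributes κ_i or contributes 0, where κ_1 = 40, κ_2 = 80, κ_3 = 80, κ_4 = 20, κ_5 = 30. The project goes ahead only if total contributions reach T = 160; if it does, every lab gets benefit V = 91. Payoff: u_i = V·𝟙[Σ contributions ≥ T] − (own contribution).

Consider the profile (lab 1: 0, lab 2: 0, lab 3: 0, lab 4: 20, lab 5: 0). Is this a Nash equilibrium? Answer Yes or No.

No

Total = 20 < 160: not provided.
Lab 1 (pledges 0, payoff 0): pledging 40 → total 60, payoff -40. No gain.
Lab 2 (pledges 0, payoff 0): pledging 80 → total 100, payoff -80. No gain.
Lab 3 (pledges 0, payoff 0): pledging 80 → total 100, payoff -80. No gain.
Lab 4 (pledges 20, payoff -20): dropping to 0 → total 0, payoff 0. Profitable deviation.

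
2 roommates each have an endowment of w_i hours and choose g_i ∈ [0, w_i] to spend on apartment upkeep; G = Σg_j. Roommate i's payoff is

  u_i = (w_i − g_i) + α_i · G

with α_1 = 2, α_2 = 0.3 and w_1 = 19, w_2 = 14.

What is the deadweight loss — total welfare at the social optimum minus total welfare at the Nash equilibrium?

∂u_i/∂g_i = α_i − 1, so roommate i contributes w_i if α_i > 1, else 0.
α_i > 1 for i ∈ {1}; NE contributions (19, 0), G = 19.
W^NE = Σw_i − G^NE + (Σα_i)·G^NE = 33 + 1.3·19 = 57.7.
Planner: ∂(Σu_j)/∂g_i = Σα_j − 1 = 1.3 > 0, so everyone contributes w_i; G^SO = 33, W^SO = 33 + 1.3·33 = 75.9.
Deadweight loss = 18.2.

18.2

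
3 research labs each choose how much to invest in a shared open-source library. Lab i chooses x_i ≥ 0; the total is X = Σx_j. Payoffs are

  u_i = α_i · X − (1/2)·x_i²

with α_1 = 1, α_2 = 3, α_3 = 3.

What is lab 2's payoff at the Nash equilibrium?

Lab i's FOC: ∂u_i/∂x_i = α_i − x_i = 0, so x_i* = α_i.
NE contributions = (1, 3, 3); X = 7.
u_2 = α_2·X − ½·(x_2)² = 3·7 − ½·3² = 16.5.

16.5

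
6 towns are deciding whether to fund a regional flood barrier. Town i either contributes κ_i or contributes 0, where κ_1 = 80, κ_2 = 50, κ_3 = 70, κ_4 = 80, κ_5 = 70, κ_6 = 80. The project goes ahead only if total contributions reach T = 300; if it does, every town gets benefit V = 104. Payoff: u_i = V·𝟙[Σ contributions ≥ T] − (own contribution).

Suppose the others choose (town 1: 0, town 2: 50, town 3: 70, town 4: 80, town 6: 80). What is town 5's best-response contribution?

70

Others' total = 280. Contributing 70 brings total to 350 ≥ 300: gain V − κ_5 = 34.
Best response: 70.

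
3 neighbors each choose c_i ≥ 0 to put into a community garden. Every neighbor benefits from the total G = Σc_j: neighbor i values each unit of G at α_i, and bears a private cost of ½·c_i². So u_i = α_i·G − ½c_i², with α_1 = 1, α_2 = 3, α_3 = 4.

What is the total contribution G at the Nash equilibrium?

Neighbor i's FOC: ∂u_i/∂c_i = α_i − c_i = 0, so c_i* = α_i.
NE contributions = (1, 3, 4); G = 8.

8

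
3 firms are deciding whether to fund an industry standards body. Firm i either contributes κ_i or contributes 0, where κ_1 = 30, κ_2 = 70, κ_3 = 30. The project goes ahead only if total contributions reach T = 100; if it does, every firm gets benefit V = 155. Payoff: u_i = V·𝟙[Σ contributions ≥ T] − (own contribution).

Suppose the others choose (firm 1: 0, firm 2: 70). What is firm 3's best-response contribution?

30

Others' total = 70. Contributing 30 brings total to 100 ≥ 100: gain V − κ_3 = 125.
Best response: 30.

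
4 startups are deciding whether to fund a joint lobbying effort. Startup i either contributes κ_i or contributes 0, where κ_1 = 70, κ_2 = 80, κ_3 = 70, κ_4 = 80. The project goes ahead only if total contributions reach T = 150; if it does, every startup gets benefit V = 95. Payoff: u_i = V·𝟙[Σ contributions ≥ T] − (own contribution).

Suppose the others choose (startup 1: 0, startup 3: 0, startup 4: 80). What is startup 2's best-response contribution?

80

Others' total = 80. Contributing 80 brings total to 160 ≥ 150: gain V − κ_2 = 15.
Best response: 80.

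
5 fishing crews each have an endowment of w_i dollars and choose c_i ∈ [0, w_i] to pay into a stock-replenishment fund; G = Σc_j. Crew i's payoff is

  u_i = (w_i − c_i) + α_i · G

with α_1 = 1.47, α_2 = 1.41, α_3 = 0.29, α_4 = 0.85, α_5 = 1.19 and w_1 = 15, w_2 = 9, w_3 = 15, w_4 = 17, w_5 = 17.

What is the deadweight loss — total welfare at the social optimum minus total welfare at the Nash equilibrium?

∂u_i/∂c_i = α_i − 1, so crew i contributes w_i if α_i > 1, else 0.
α_i > 1 for i ∈ {1, 2, 5}; NE contributions (15, 9, 0, 0, 17), G = 41.
W^NE = Σw_i − G^NE + (Σα_i)·G^NE = 73 + 4.21·41 = 245.61.
Planner: ∂(Σu_j)/∂c_i = Σα_j − 1 = 4.21 > 0, so everyone contributes w_i; G^SO = 73, W^SO = 73 + 4.21·73 = 380.33.
Deadweight loss = 134.72.

134.72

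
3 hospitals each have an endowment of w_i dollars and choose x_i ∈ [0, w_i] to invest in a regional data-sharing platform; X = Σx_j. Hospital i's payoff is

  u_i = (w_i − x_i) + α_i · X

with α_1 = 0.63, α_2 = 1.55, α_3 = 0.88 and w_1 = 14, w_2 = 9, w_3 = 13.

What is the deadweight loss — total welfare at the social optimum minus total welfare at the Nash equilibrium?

55.62

∂u_i/∂x_i = α_i − 1, so hospital i contributes w_i if α_i > 1, else 0.
α_i > 1 for i ∈ {2}; NE contributions (0, 9, 0), X = 9.
W^NE = Σw_i − X^NE + (Σα_i)·X^NE = 36 + 2.06·9 = 54.54.
Planner: ∂(Σu_j)/∂x_i = Σα_j − 1 = 2.06 > 0, so everyone contributes w_i; X^SO = 36, W^SO = 36 + 2.06·36 = 110.16.
Deadweight loss = 55.62.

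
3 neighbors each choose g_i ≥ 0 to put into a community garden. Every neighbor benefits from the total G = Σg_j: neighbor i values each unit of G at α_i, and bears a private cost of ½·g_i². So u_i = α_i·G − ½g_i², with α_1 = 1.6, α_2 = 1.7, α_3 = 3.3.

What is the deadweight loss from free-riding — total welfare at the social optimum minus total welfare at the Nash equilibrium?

29.95

Neighbor i's FOC: ∂u_i/∂g_i = α_i − g_i = 0, so g_i* = α_i.
NE contributions = (1.6, 1.7, 3.3); G = 6.6.
W^NE = (Σα)·G − ½Σα_i² = 6.6² − ½·16.34 = 35.39.
Planner sets g_i = Σα_j = 6.6 for every i, so G^SO = 3·6.6 = 19.8.
W^SO = (Σα)·G^SO − ½·3·(Σα)² = (3/2)·6.6² = 65.34.
Deadweight loss = W^SO − W^NE = 29.95.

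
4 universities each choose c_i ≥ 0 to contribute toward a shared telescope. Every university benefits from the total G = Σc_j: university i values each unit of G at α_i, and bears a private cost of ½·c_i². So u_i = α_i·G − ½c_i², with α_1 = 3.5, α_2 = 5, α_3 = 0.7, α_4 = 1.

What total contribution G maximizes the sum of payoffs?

Planner FOC: ∂(Σu_j)/∂c_i = (Σα_j) − c_i = 0, so c_i^SO = Σα_j = 10.2 for every i; G^SO = 40.8.

40.8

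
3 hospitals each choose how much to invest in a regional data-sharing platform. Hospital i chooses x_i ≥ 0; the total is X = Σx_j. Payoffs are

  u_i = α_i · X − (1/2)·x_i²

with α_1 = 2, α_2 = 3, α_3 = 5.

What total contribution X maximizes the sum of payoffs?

30

Planner FOC: ∂(Σu_j)/∂x_i = (Σα_j) − x_i = 0, so x_i^SO = Σα_j = 10 for every i; X^SO = 30.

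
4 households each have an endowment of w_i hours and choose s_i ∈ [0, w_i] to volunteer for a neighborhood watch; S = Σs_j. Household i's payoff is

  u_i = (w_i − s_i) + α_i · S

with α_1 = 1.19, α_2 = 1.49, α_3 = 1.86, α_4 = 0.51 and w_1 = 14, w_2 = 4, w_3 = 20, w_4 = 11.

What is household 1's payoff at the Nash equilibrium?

45.22

∂u_i/∂s_i = α_i − 1, so household i contributes w_i if α_i > 1, else 0.
α_i > 1 for i ∈ {1, 2, 3}; NE contributions (14, 4, 20, 0), S = 38.
u_1 = (14 − 14) + 1.19·38 = 45.22.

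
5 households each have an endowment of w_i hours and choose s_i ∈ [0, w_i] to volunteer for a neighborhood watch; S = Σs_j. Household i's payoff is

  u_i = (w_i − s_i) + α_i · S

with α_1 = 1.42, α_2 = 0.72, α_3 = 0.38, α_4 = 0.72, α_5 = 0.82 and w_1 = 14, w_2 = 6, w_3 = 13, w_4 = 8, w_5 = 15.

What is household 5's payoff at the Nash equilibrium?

26.48

∂u_i/∂s_i = α_i − 1, so household i contributes w_i if α_i > 1, else 0.
α_i > 1 for i ∈ {1}; NE contributions (14, 0, 0, 0, 0), S = 14.
u_5 = (15 − 0) + 0.82·14 = 26.48.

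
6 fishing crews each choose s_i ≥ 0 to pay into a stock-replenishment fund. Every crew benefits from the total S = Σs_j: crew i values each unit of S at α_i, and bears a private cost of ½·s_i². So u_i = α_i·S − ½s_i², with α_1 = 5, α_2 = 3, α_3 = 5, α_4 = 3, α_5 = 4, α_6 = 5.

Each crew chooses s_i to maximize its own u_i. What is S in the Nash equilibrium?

Crew i's FOC: ∂u_i/∂s_i = α_i − s_i = 0, so s_i* = α_i.
NE contributions = (5, 3, 5, 3, 4, 5); S = 25.

25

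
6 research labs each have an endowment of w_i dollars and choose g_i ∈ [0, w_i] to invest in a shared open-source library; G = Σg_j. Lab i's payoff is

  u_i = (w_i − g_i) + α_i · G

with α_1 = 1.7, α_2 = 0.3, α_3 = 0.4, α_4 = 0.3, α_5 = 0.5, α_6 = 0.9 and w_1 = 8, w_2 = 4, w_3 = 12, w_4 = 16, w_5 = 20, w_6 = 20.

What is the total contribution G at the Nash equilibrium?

8

∂u_i/∂g_i = α_i − 1, so lab i contributes w_i if α_i > 1, else 0.
α_i > 1 for i ∈ {1}; NE contributions (8, 0, 0, 0, 0, 0), G = 8.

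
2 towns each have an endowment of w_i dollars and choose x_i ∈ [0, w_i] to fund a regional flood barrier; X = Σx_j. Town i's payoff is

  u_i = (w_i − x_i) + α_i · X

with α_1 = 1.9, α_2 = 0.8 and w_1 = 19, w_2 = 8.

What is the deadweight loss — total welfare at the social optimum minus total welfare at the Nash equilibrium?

∂u_i/∂x_i = α_i − 1, so town i contributes w_i if α_i > 1, else 0.
α_i > 1 for i ∈ {1}; NE contributions (19, 0), X = 19.
W^NE = Σw_i − X^NE + (Σα_i)·X^NE = 27 + 1.7·19 = 59.3.
Planner: ∂(Σu_j)/∂x_i = Σα_j − 1 = 1.7 > 0, so everyone contributes w_i; X^SO = 27, W^SO = 27 + 1.7·27 = 72.9.
Deadweight loss = 13.6.

13.6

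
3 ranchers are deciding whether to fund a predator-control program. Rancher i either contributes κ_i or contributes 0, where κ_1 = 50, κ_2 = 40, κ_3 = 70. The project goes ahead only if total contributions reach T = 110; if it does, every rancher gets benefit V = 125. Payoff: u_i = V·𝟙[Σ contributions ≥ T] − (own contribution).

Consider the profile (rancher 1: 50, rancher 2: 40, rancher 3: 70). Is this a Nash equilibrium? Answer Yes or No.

No

Total = 160 ≥ 110: provided.
Rancher 1 (pledges 50, payoff 75): dropping to 0 → total 110, payoff 125. Profitable deviation.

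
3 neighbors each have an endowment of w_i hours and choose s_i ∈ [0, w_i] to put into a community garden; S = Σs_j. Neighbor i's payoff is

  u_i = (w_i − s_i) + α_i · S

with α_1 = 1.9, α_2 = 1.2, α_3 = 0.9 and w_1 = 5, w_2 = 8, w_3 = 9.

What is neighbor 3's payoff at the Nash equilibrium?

∂u_i/∂s_i = α_i − 1, so neighbor i contributes w_i if α_i > 1, else 0.
α_i > 1 for i ∈ {1, 2}; NE contributions (5, 8, 0), S = 13.
u_3 = (9 − 0) + 0.9·13 = 20.7.

20.7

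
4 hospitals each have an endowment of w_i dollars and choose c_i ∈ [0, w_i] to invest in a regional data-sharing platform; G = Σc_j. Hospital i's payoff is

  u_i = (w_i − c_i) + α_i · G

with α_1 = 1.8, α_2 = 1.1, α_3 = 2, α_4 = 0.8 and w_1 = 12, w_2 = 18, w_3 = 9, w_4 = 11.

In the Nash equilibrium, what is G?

39

∂u_i/∂c_i = α_i − 1, so hospital i contributes w_i if α_i > 1, else 0.
α_i > 1 for i ∈ {1, 2, 3}; NE contributions (12, 18, 9, 0), G = 39.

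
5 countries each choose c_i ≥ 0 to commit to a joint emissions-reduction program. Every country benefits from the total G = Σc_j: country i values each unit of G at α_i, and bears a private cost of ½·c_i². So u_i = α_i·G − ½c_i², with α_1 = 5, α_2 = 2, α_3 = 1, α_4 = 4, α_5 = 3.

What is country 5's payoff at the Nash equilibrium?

40.5

Country i's FOC: ∂u_i/∂c_i = α_i − c_i = 0, so c_i* = α_i.
NE contributions = (5, 2, 1, 4, 3); G = 15.
u_5 = α_5·G − ½·(c_5)² = 3·15 − ½·3² = 40.5.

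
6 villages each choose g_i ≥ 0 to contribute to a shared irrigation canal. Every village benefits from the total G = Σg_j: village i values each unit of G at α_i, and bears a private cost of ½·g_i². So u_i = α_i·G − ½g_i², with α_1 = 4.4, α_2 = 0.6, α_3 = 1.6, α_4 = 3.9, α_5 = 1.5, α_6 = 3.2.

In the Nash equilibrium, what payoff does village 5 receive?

21.675

Village i's FOC: ∂u_i/∂g_i = α_i − g_i = 0, so g_i* = α_i.
NE contributions = (4.4, 0.6, 1.6, 3.9, 1.5, 3.2); G = 15.2.
u_5 = α_5·G − ½·(g_5)² = 1.5·15.2 − ½·1.5² = 21.675.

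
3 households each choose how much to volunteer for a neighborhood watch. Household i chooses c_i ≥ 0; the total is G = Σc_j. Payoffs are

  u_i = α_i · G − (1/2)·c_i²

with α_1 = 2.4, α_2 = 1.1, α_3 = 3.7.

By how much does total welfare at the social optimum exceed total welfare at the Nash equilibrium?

36.25

Household i's FOC: ∂u_i/∂c_i = α_i − c_i = 0, so c_i* = α_i.
NE contributions = (2.4, 1.1, 3.7); G = 7.2.
W^NE = (Σα)·G − ½Σα_i² = 7.2² − ½·20.66 = 41.51.
Planner sets c_i = Σα_j = 7.2 for every i, so G^SO = 3·7.2 = 21.6.
W^SO = (Σα)·G^SO − ½·3·(Σα)² = (3/2)·7.2² = 77.76.
Deadweight loss = W^SO − W^NE = 36.25.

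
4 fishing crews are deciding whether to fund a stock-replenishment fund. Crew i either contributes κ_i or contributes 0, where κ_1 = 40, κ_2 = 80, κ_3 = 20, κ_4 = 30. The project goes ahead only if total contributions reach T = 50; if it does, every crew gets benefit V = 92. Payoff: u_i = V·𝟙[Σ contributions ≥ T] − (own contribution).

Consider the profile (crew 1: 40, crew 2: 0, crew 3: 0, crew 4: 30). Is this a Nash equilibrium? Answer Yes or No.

Yes

Total = 70 ≥ 50: provided.
Crew 1 (pledges 40, payoff 52): dropping to 0 → total 30, payoff 0. No gain.
Crew 2 (pledges 0, payoff 92): pledging 80 → total 150, payoff 12. No gain.
Crew 3 (pledges 0, payoff 92): pledging 20 → total 90, payoff 72. No gain.
Crew 4 (pledges 30, payoff 62): dropping to 0 → total 40, payoff 0. No gain.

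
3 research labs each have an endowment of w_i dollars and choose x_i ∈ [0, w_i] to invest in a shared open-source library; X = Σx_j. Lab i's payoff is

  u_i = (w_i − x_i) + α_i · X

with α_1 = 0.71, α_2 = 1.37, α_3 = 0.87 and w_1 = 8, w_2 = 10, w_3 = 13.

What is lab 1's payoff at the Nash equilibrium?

∂u_i/∂x_i = α_i − 1, so lab i contributes w_i if α_i > 1, else 0.
α_i > 1 for i ∈ {2}; NE contributions (0, 10, 0), X = 10.
u_1 = (8 − 0) + 0.71·10 = 15.1.

15.1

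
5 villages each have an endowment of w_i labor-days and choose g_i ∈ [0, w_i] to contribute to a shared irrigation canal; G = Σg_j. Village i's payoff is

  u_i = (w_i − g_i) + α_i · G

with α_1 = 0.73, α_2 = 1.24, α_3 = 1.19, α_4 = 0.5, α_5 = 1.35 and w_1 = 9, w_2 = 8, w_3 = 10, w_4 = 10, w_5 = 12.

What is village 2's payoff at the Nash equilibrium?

37.2

∂u_i/∂g_i = α_i − 1, so village i contributes w_i if α_i > 1, else 0.
α_i > 1 for i ∈ {2, 3, 5}; NE contributions (0, 8, 10, 0, 12), G = 30.
u_2 = (8 − 8) + 1.24·30 = 37.2.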